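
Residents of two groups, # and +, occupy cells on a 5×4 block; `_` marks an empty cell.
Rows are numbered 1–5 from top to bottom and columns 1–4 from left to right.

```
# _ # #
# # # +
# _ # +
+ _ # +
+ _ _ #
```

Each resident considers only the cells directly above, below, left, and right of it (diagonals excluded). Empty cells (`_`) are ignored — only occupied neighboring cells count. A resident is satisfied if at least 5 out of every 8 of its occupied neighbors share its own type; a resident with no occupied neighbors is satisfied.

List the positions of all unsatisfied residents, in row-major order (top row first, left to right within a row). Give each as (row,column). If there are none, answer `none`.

(1,4), (2,4), (3,1), (4,1), (4,3), (4,4), (5,4)

(1,1)# 1/1 satisfied
(1,3)# 2/2 satisfied
(1,4)# 1/2 not
(2,1)# 3/3 satisfied
(2,2)# 2/2 satisfied
(2,3)# 3/4 satisfied
(2,4)+ 1/3 not
(3,1)# 1/2 not
(3,3)# 2/3 satisfied
(3,4)+ 2/3 satisfied
(4,1)+ 1/2 not
(4,3)# 1/2 not
(4,4)+ 1/3 not
(5,1)+ 1/1 satisfied
(5,4)# 0/1 not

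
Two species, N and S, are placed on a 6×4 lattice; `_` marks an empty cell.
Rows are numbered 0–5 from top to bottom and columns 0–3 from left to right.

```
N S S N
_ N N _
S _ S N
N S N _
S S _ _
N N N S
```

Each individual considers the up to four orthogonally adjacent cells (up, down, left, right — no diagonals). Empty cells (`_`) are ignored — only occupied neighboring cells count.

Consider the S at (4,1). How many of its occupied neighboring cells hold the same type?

Occupied neighbors of (4,1): (3,1)=S, (5,1)=N, (4,0)=S.
Same type (S): 2 of 3.

2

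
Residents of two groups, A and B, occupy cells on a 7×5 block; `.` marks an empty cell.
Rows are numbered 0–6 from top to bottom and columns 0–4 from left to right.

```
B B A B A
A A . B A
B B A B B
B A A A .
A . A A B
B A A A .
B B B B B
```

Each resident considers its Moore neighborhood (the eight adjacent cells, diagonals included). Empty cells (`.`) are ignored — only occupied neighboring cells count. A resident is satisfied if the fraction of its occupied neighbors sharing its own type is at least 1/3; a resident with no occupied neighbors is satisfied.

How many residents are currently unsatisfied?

7

(0,0)B 1/3 ✓
(0,1)B 1/4 ✗
(0,2)A 1/4 ✗
(0,3)B 1/4 ✗
(0,4)A 1/3 ✓
(1,0)A 1/5 ✗
(1,1)A 3/7 ✓
(1,3)B 3/7 ✓
(1,4)A 1/5 ✗
(2,0)B 2/5 ✓
(2,1)B 2/7 ✗
(2,2)A 4/7 ✓
(2,3)B 2/6 ✓
(2,4)B 2/4 ✓
(3,0)B 2/4 ✓
(3,1)A 4/7 ✓
(3,2)A 5/7 ✓
(3,3)A 4/7 ✓
(4,0)A 2/4 ✓
(4,2)A 7/7 ✓
(4,3)A 5/6 ✓
(4,4)B 0/3 ✗
(5,0)B 2/4 ✓
(5,1)A 3/7 ✓
(5,2)A 4/7 ✓
(5,3)A 3/7 ✓
(6,0)B 2/3 ✓
(6,1)B 3/5 ✓
(6,2)B 2/5 ✓
(6,3)B 2/4 ✓
(6,4)B 1/2 ✓
Unsatisfied: (0,1), (0,2), (0,3), (1,0), (1,4), (2,1), (4,4) — 7 in total.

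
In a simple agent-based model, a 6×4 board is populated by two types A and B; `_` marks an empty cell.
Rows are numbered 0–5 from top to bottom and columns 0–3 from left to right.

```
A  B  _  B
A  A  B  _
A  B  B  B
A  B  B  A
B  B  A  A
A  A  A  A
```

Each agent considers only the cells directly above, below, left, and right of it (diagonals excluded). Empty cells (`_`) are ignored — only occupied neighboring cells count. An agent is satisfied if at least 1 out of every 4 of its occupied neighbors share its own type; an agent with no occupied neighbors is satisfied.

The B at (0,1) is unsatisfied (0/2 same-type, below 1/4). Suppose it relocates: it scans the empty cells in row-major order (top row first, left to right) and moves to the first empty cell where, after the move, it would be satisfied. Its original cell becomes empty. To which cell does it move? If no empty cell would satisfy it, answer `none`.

(0,2)

Vacating (0,1). Empty cells in order:
  (0,2): 2/2 same-type → satisfied — stop here.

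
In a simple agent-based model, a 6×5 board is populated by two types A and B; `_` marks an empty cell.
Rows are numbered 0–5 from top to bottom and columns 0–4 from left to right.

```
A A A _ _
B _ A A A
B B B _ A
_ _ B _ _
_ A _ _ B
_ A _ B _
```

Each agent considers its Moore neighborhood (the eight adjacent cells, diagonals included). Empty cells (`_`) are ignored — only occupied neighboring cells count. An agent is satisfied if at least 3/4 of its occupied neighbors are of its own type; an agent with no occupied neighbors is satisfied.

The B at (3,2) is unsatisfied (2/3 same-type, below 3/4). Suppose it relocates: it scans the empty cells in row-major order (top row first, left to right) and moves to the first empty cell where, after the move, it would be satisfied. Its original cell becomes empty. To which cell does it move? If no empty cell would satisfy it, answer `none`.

Vacating (3,2). Empty cells in order:
  (0,3): 0/4 same-type → still unsatisfied.
  (0,4): 0/2 same-type → still unsatisfied.
  (1,1): 4/8 same-type → still unsatisfied.
  (2,3): 1/5 same-type → still unsatisfied.
  (3,0): 2/3 same-type → still unsatisfied.
  (3,1): 3/4 same-type → satisfied — stop here.

(3,1)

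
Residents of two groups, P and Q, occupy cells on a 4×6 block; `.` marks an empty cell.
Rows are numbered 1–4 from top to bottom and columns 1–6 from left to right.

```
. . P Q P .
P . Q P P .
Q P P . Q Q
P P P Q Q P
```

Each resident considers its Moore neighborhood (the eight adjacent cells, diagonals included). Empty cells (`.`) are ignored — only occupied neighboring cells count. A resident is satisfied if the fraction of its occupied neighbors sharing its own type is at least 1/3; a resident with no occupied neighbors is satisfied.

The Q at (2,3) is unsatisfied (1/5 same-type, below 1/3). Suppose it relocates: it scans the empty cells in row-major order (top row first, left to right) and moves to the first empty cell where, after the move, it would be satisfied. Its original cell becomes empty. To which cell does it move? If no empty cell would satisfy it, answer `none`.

(2,6)

Vacating (2,3). Empty cells in order:
  (1,1): 0/1 same-type → still unsatisfied.
  (1,2): 0/2 same-type → still unsatisfied.
  (1,6): 0/2 same-type → still unsatisfied.
  (2,2): 1/5 same-type → still unsatisfied.
  (2,6): 2/4 same-type → satisfied — stop here.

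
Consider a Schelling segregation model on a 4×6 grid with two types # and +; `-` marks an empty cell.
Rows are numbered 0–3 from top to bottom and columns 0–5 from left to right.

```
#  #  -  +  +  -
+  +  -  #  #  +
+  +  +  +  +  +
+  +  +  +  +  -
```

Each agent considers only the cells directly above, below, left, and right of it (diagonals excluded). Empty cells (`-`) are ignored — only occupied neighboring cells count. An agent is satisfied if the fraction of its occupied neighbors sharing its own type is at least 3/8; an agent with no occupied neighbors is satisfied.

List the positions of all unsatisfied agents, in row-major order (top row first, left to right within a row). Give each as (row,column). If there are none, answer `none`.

(0,0)# 1/2 ✓
(0,1)# 1/2 ✓
(0,3)+ 1/2 ✓
(0,4)+ 1/2 ✓
(1,0)+ 2/3 ✓
(1,1)+ 2/3 ✓
(1,3)# 1/3 ✗
(1,4)# 1/4 ✗
(1,5)+ 1/2 ✓
(2,0)+ 3/3 ✓
(2,1)+ 4/4 ✓
(2,2)+ 3/3 ✓
(2,3)+ 3/4 ✓
(2,4)+ 3/4 ✓
(2,5)+ 2/2 ✓
(3,0)+ 2/2 ✓
(3,1)+ 3/3 ✓
(3,2)+ 3/3 ✓
(3,3)+ 3/3 ✓
(3,4)+ 2/2 ✓

(1,3), (1,4)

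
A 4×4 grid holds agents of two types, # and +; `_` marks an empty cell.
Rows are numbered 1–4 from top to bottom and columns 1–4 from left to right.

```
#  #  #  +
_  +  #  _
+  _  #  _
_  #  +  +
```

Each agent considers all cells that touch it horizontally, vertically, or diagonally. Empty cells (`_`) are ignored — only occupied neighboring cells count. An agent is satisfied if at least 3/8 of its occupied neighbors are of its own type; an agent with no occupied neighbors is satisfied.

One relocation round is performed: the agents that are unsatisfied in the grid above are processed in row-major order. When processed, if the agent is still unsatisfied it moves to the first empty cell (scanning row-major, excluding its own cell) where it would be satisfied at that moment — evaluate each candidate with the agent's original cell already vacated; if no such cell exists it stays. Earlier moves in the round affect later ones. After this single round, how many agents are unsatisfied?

Initially unsatisfied (in order): (1,4), (2,2), (4,2), (4,3).
  (1,4) → (2,1).
  (2,2) → (3,2).
  (4,2) → (1,4).
  (4,3): now satisfied by earlier moves; stays.
Resulting grid:
# # # #
+ _ # _
+ + # _
_ _ + +
Unsatisfied now: (3,3).

1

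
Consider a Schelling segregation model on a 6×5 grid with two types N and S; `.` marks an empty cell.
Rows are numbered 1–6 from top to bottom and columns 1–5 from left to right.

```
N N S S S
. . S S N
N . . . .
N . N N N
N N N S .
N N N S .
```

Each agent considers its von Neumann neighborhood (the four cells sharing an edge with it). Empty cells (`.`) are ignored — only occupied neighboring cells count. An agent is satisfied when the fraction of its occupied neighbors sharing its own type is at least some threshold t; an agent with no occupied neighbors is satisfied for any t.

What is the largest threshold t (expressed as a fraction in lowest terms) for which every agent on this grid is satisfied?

(1,1)N 1/1
(1,2)N 1/2
(1,3)S 2/3
(1,4)S 3/3
(1,5)S 1/2
(2,3)S 2/2
(2,4)S 2/3
(2,5)N 0/2
(3,1)N 1/1
(4,1)N 2/2
(4,3)N 2/2
(4,4)N 2/3
(4,5)N 1/1
(5,1)N 3/3
(5,2)N 3/3
(5,3)N 3/4
(5,4)S 1/3
(6,1)N 2/2
(6,2)N 3/3
(6,3)N 2/3
(6,4)S 1/2
The smallest same-type fraction is 0/2 at (2,5), which reduces to 0/1. Any threshold above that leaves this agent unsatisfied.

0/1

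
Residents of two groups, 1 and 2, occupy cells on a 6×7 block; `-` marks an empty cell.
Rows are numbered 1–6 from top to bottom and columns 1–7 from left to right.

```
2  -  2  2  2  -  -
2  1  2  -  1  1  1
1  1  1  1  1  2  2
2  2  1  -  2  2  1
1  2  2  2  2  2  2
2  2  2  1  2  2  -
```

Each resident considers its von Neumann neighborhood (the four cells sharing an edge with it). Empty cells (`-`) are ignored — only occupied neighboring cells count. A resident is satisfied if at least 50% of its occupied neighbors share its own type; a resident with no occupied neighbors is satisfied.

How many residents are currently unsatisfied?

10

Row 1: (1,1)2 1/1 ✓ · (1,3)2 2/2 ✓ · (1,4)2 2/2 ✓ · (1,5)2 1/2 ✓
Row 2: (2,1)2 1/3 ✗ · (2,2)1 1/3 ✗ · (2,3)2 1/3 ✗ · (2,5)1 2/3 ✓ · (2,6)1 2/3 ✓ · (2,7)1 1/2 ✓
Row 3: (3,1)1 1/3 ✗ · (3,2)1 3/4 ✓ · (3,3)1 3/4 ✓ · (3,4)1 2/2 ✓ · (3,5)1 2/4 ✓ · (3,6)2 2/4 ✓ · (3,7)2 1/3 ✗
Row 4: (4,1)2 1/3 ✗ · (4,2)2 2/4 ✓ · (4,3)1 1/3 ✗ · (4,5)2 2/3 ✓ · (4,6)2 3/4 ✓ · (4,7)1 0/3 ✗
Row 5: (5,1)1 0/3 ✗ · (5,2)2 3/4 ✓ · (5,3)2 3/4 ✓ · (5,4)2 2/3 ✓ · (5,5)2 4/4 ✓ · (5,6)2 4/4 ✓ · (5,7)2 1/2 ✓
Row 6: (6,1)2 1/2 ✓ · (6,2)2 3/3 ✓ · (6,3)2 2/3 ✓ · (6,4)1 0/3 ✗ · (6,5)2 2/3 ✓ · (6,6)2 2/2 ✓
Unsatisfied: (2,1), (2,2), (2,3), (3,1), (3,7), (4,1), (4,3), (4,7), (5,1), (6,4) — 10 in total.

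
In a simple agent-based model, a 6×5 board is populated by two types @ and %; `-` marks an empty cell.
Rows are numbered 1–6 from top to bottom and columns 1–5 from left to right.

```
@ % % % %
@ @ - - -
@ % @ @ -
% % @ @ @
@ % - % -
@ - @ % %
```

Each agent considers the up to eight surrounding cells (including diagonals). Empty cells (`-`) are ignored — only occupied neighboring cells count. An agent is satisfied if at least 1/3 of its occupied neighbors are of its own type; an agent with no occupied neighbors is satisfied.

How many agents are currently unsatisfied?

4

Row 1: (1,1)@ 2/3 ok · (1,2)% 1/4 unhappy · (1,3)% 2/3 ok · (1,4)% 2/2 ok · (1,5)% 1/1 ok
Row 2: (2,1)@ 3/5 ok · (2,2)@ 4/7 ok
Row 3: (3,1)@ 2/5 ok · (3,2)% 2/7 unhappy · (3,3)@ 4/6 ok · (3,4)@ 4/4 ok
Row 4: (4,1)% 3/5 ok · (4,2)% 3/7 ok · (4,3)@ 3/7 ok · (4,4)@ 4/5 ok · (4,5)@ 2/3 ok
Row 5: (5,1)@ 1/4 unhappy · (5,2)% 2/6 ok · (5,4)% 2/6 ok
Row 6: (6,1)@ 1/2 ok · (6,3)@ 0/3 unhappy · (6,4)% 2/3 ok · (6,5)% 2/2 ok
Unsatisfied: (1,2), (3,2), (5,1), (6,3) — 4 in total.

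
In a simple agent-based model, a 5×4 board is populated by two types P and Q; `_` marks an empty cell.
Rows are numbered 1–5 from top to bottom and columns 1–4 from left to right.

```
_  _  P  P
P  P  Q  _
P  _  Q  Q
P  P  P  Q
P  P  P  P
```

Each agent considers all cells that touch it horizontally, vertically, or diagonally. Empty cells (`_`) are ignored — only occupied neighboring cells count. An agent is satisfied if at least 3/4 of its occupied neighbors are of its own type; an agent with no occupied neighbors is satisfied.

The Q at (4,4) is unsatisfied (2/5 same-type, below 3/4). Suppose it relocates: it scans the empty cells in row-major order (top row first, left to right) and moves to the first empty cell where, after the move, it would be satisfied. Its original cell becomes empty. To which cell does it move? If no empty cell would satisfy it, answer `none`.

none

Vacating (4,4). Empty cells in order:
  (1,1): 0/2 same-type → still unsatisfied.
  (1,2): 1/4 same-type → still unsatisfied.
  (2,4): 3/5 same-type → still unsatisfied.
  (3,2): 2/8 same-type → still unsatisfied.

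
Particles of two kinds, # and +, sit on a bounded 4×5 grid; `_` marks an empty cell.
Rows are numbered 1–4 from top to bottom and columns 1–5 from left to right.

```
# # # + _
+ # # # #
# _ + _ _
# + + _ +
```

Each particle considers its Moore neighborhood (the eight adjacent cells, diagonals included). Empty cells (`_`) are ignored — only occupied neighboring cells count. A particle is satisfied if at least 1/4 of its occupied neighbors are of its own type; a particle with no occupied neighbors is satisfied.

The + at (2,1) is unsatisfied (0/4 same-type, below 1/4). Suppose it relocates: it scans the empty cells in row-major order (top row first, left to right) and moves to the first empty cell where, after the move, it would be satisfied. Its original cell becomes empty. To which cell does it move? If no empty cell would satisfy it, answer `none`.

(1,5)

Vacating (2,1). Empty cells in order:
  (1,5): 1/3 same-type → satisfied — stop here.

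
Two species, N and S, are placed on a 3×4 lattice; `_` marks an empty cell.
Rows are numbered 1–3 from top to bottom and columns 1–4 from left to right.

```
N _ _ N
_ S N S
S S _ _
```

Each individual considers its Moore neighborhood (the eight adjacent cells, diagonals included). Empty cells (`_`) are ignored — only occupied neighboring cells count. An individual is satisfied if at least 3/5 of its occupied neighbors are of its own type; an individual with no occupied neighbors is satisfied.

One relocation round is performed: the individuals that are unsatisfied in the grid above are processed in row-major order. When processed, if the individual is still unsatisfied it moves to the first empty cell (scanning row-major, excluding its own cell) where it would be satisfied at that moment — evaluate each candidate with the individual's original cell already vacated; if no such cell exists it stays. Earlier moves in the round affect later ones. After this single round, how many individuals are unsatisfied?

Initially unsatisfied (in order): (1,1), (1,4), (2,2), (2,3), (2,4).
  (1,1): no empty cell satisfies it; stays.
  (1,4) → (1,2).
  (2,2) → (3,3).
  (2,3): no empty cell satisfies it; stays.
  (2,4): no empty cell satisfies it; stays.
Resulting grid:
N N _ _
_ _ N S
S S S _
Unsatisfied now: (2,3), (2,4).

2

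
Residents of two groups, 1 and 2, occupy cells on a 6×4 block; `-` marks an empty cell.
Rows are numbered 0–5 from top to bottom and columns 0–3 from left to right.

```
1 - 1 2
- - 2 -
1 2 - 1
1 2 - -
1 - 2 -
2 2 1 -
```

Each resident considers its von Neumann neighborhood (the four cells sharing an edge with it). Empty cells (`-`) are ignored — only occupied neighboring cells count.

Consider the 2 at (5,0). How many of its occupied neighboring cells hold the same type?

1

Occupied neighbors of (5,0): (4,0)=1, (5,1)=2.
Same type (2): 1 of 2.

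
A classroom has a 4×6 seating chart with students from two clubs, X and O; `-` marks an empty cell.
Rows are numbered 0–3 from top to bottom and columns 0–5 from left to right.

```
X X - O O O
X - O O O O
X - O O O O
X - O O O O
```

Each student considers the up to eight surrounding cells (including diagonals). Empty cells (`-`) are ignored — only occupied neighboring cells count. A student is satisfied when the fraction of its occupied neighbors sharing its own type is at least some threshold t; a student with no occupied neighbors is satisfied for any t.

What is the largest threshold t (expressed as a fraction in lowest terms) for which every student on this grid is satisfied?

(0,0)X 2/2
(0,1)X 2/3
(0,3)O 4/4
(0,4)O 5/5
(0,5)O 3/3
(1,0)X 3/3
(1,2)O 4/5
(1,3)O 7/7
(1,4)O 8/8
(1,5)O 5/5
(2,0)X 2/2
(2,2)O 5/5
(2,3)O 8/8
(2,4)O 8/8
(2,5)O 5/5
(3,0)X 1/1
(3,2)O 3/3
(3,3)O 5/5
(3,4)O 5/5
(3,5)O 3/3
The smallest same-type fraction is 2/3 at (0,1), which reduces to 2/3. Any threshold above that leaves this student unsatisfied.

2/3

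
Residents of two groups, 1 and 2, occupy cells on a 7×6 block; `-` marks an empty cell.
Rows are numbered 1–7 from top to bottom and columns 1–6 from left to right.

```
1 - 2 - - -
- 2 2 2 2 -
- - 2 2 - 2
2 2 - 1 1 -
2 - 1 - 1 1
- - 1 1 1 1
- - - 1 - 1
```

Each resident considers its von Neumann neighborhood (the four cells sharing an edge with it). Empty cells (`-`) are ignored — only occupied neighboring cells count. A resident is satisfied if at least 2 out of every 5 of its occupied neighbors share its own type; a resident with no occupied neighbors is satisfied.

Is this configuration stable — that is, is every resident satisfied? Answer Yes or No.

(1,1)1 0/0 ok
(1,3)2 1/1 ok
(2,2)2 1/1 ok
(2,3)2 4/4 ok
(2,4)2 3/3 ok
(2,5)2 1/1 ok
(3,3)2 2/2 ok
(3,4)2 2/3 ok
(3,6)2 0/0 ok
(4,1)2 2/2 ok
(4,2)2 1/1 ok
(4,4)1 1/2 ok
(4,5)1 2/2 ok
(5,1)2 1/1 ok
(5,3)1 1/1 ok
(5,5)1 3/3 ok
(5,6)1 2/2 ok
(6,3)1 2/2 ok
(6,4)1 3/3 ok
(6,5)1 3/3 ok
(6,6)1 3/3 ok
(7,4)1 1/1 ok
(7,6)1 1/1 ok
All meet the threshold, so the configuration is stable.

Yes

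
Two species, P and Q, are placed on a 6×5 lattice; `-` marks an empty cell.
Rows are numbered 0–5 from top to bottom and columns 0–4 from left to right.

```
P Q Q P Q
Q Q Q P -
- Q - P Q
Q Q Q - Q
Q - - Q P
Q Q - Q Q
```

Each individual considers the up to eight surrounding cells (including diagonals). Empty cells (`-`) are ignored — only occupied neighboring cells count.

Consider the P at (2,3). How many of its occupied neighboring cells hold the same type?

1

Occupied neighbors of (2,3): (1,2)=Q, (1,3)=P, (2,4)=Q, (3,2)=Q, (3,4)=Q.
Same type (P): 1 of 5.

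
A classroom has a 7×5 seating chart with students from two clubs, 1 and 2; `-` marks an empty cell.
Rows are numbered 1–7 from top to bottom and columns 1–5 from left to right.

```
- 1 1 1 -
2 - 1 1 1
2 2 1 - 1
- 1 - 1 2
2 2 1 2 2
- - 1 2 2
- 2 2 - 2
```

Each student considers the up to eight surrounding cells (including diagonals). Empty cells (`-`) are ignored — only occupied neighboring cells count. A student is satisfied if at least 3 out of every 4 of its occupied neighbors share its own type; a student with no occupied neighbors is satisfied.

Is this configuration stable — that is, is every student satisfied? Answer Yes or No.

No

(1,2)1 2/3 not
(1,3)1 4/4 satisfied
(1,4)1 4/4 satisfied
(2,1)2 2/3 not
(2,3)1 5/6 satisfied
(2,4)1 6/6 satisfied
(2,5)1 3/3 satisfied
(3,1)2 2/3 not
(3,2)2 2/5 not
(3,3)1 4/5 satisfied
(3,5)1 3/4 satisfied
(4,2)1 2/6 not
(4,4)1 3/6 not
(4,5)2 2/4 not
(5,1)2 1/2 not
(5,2)2 1/4 not
(5,3)1 3/6 not
(5,4)2 4/7 not
(5,5)2 4/5 satisfied
(6,3)1 1/6 not
(6,4)2 5/7 not
(6,5)2 4/4 satisfied
(7,2)2 1/2 not
(7,3)2 2/3 not
(7,5)2 2/2 satisfied
For instance (1,2) has only 2/3 same-type neighbors, below 3/4.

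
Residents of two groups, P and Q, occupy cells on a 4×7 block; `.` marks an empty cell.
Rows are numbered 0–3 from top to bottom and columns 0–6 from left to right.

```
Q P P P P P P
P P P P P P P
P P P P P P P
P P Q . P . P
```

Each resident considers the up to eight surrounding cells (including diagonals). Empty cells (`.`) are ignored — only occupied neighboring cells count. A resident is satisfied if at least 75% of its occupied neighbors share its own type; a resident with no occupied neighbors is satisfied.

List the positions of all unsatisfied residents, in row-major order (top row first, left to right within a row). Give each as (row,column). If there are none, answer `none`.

(0,0), (3,2)

Row 0: (0,0)Q 0/3 not · (0,1)P 4/5 satisfied · (0,2)P 5/5 satisfied · (0,3)P 5/5 satisfied · (0,4)P 5/5 satisfied · (0,5)P 5/5 satisfied · (0,6)P 3/3 satisfied
Row 1: (1,0)P 4/5 satisfied · (1,1)P 7/8 satisfied · (1,2)P 8/8 satisfied · (1,3)P 8/8 satisfied · (1,4)P 8/8 satisfied · (1,5)P 8/8 satisfied · (1,6)P 5/5 satisfied
Row 2: (2,0)P 5/5 satisfied · (2,1)P 7/8 satisfied · (2,2)P 6/7 satisfied · (2,3)P 6/7 satisfied · (2,4)P 6/6 satisfied · (2,5)P 7/7 satisfied · (2,6)P 4/4 satisfied
Row 3: (3,0)P 3/3 satisfied · (3,1)P 4/5 satisfied · (3,2)Q 0/4 not · (3,4)P 3/3 satisfied · (3,6)P 2/2 satisfied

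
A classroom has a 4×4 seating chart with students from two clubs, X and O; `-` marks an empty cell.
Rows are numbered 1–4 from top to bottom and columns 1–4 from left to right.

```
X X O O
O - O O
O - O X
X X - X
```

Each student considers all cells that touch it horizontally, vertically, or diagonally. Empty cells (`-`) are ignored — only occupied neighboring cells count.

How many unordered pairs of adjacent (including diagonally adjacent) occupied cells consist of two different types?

11

Scan each occupied cell's neighbors to the right and below (and the two forward diagonals) so each pair is counted once.
From row 1: 4 unlike of 10 pairs (running 4/10).
From row 2: 2 unlike of 6 pairs (running 6/16).
From row 3: 5 unlike of 6 pairs (running 11/22).
From row 4: 0 unlike of 1 pairs (running 11/23).
Total adjacent occupied pairs: 23; unlike-type pairs: 11.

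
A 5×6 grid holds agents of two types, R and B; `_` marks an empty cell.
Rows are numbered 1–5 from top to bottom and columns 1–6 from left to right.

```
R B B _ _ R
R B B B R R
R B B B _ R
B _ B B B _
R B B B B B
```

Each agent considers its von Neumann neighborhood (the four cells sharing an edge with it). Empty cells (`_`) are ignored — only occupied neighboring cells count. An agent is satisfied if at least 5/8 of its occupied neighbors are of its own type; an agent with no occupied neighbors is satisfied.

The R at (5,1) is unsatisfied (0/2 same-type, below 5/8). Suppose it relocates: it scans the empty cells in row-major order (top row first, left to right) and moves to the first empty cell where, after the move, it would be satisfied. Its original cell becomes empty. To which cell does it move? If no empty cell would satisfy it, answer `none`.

(1,5)

Vacating (5,1). Empty cells in order:
  (1,4): 0/2 same-type → still unsatisfied.
  (1,5): 2/2 same-type → satisfied — stop here.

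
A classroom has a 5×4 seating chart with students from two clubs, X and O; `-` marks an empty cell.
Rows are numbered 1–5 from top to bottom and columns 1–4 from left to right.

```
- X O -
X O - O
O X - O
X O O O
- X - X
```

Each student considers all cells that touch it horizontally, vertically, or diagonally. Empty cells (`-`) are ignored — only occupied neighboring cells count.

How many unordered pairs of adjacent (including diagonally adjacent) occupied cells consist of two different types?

14

Scan each occupied cell's neighbors to the right and below (and the two forward diagonals) so each pair is counted once.
From row 1: 2 unlike of 5 pairs (running 2/5).
From row 2: 3 unlike of 6 pairs (running 5/11).
From row 3: 4 unlike of 8 pairs (running 9/19).
From row 4: 5 unlike of 8 pairs (running 14/27).
Total adjacent occupied pairs: 27; unlike-type pairs: 14.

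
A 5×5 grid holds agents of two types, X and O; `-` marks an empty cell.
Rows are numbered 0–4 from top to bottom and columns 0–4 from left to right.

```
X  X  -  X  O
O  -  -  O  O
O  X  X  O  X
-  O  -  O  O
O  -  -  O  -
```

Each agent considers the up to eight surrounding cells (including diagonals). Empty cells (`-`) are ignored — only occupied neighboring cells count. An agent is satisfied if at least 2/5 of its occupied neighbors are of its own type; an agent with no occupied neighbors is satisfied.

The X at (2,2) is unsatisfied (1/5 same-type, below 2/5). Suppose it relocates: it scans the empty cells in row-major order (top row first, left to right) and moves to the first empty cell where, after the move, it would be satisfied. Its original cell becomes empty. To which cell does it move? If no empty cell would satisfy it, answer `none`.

Vacating (2,2). Empty cells in order:
  (0,2): 2/3 same-type → satisfied — stop here.

(0,2)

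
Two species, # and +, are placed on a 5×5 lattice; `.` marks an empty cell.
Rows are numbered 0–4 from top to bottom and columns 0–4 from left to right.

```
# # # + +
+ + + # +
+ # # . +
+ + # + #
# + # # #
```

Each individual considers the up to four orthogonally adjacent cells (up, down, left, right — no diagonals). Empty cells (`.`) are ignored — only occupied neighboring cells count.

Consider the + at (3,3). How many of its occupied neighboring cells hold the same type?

0

Occupied neighbors of (3,3): (4,3)=#, (3,2)=#, (3,4)=#.
Same type (+): 0 of 3.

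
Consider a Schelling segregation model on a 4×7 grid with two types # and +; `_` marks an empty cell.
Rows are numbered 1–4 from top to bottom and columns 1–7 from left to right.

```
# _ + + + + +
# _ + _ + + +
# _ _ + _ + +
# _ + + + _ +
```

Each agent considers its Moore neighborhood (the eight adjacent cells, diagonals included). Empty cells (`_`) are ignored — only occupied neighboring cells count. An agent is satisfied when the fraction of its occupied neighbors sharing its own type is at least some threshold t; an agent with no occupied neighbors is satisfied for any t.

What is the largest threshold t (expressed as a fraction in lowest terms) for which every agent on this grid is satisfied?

1/1

(1,1)# 1/1
(1,3)+ 2/2
(1,4)+ 4/4
(1,5)+ 4/4
(1,6)+ 5/5
(1,7)+ 3/3
(2,1)# 2/2
(2,3)+ 3/3
(2,5)+ 6/6
(2,6)+ 7/7
(2,7)+ 5/5
(3,1)# 2/2
(3,4)+ 5/5
(3,6)+ 6/6
(3,7)+ 4/4
(4,1)# 1/1
(4,3)+ 2/2
(4,4)+ 3/3
(4,5)+ 3/3
(4,7)+ 2/2
The smallest same-type fraction is 1/1 at (1,1), which reduces to 1/1. Any threshold above that leaves this agent unsatisfied.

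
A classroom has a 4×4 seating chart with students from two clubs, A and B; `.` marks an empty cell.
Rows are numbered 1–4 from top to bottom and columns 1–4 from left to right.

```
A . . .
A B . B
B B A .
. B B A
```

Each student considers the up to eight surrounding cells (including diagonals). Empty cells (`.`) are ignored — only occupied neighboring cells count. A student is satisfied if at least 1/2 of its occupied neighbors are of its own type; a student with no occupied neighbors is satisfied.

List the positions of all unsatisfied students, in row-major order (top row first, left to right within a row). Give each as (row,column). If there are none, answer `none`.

(1,1)A 1/2 satisfied
(2,1)A 1/4 not
(2,2)B 2/5 not
(2,4)B 0/1 not
(3,1)B 3/4 satisfied
(3,2)B 4/6 satisfied
(3,3)A 1/6 not
(4,2)B 3/4 satisfied
(4,3)B 2/4 satisfied
(4,4)A 1/2 satisfied

(2,1), (2,2), (2,4), (3,3)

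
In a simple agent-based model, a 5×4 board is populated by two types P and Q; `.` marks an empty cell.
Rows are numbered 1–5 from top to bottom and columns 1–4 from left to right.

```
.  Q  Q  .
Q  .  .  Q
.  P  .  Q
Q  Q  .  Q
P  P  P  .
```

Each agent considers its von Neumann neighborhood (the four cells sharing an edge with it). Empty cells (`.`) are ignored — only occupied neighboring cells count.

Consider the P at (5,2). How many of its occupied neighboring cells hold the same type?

Occupied neighbors of (5,2): (4,2)=Q, (5,1)=P, (5,3)=P.
Same type (P): 2 of 3.

2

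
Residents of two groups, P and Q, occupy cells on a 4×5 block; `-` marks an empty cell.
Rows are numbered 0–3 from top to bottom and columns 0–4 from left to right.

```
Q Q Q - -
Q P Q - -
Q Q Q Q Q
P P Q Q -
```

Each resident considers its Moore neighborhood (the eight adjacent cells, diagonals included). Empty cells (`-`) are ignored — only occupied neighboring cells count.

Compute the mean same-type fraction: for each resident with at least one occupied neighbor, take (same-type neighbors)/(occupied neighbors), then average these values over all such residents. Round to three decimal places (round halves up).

0.656

Row 0: (0,0)Q 2/3 · (0,1)Q 4/5 · (0,2)Q 2/3
Row 1: (1,0)Q 4/5 · (1,1)P 0/8 · (1,2)Q 5/6
Row 2: (2,0)Q 2/5 · (2,1)Q 5/8 · (2,2)Q 5/7 · (2,3)Q 5/5 · (2,4)Q 2/2
Row 3: (3,0)P 1/3 · (3,1)P 1/5 · (3,2)Q 4/5 · (3,3)Q 4/4
Sum over 15 residents: 2/3 + 4/5 + 2/3 + 4/5 + 0/8 + 5/6 + 2/5 + 5/8 + 5/7 + 5/5 + 2/2 + 1/3 + 1/5 + 4/5 + 4/4 = 551/56; mean = 551/56 ÷ 15 = 551/840 = 0.655952… → 0.656.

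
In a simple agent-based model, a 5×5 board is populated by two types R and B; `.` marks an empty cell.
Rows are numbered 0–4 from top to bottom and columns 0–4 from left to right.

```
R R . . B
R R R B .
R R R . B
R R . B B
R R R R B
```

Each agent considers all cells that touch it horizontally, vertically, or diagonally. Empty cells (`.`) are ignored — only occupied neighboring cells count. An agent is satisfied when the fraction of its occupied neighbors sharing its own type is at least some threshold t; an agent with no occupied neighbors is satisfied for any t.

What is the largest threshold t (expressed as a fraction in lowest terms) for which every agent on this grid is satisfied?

1/4

Row 0: (0,0)R 3/3 · (0,1)R 4/4 · (0,4)B 1/1
Row 1: (1,0)R 5/5 · (1,1)R 7/7 · (1,2)R 4/5 · (1,3)B 2/4
Row 2: (2,0)R 5/5 · (2,1)R 7/7 · (2,2)R 4/6 · (2,4)B 3/3
Row 3: (3,0)R 5/5 · (3,1)R 7/7 · (3,3)B 3/6 · (3,4)B 3/4
Row 4: (4,0)R 3/3 · (4,1)R 4/4 · (4,2)R 3/4 · (4,3)R 1/4 · (4,4)B 2/3
The smallest same-type fraction is 1/4 at (4,3), which reduces to 1/4. Any threshold above that leaves this agent unsatisfied.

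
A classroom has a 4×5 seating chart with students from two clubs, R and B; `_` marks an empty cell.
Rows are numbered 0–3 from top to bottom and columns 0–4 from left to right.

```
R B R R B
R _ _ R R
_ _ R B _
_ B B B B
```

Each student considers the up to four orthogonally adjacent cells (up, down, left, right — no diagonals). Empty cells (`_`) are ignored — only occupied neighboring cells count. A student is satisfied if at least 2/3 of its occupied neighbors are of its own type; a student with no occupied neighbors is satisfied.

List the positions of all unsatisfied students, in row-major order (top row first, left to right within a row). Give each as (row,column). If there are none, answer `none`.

(0,0), (0,1), (0,2), (0,4), (1,4), (2,2), (2,3)

Row 0: (0,0)R 1/2 not · (0,1)B 0/2 not · (0,2)R 1/2 not · (0,3)R 2/3 satisfied · (0,4)B 0/2 not
Row 1: (1,0)R 1/1 satisfied · (1,3)R 2/3 satisfied · (1,4)R 1/2 not
Row 2: (2,2)R 0/2 not · (2,3)B 1/3 not
Row 3: (3,1)B 1/1 satisfied · (3,2)B 2/3 satisfied · (3,3)B 3/3 satisfied · (3,4)B 1/1 satisfied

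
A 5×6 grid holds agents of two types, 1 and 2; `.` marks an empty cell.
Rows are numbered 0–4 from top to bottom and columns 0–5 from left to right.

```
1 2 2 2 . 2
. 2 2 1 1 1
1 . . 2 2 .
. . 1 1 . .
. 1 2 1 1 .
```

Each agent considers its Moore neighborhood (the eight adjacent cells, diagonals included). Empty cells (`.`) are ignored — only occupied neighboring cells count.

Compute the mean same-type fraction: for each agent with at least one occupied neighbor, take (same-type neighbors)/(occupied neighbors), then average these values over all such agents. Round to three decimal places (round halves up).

Row 0: (0,0)1 0/2 · (0,1)2 3/4 · (0,2)2 4/5 · (0,3)2 2/4 · (0,5)2 0/2
Row 1: (1,1)2 3/5 · (1,2)2 5/6 · (1,3)1 1/6 · (1,4)1 2/6 · (1,5)1 1/3
Row 2: (2,0)1 0/1 · (2,3)2 2/6 · (2,4)2 1/5
Row 3: (3,2)1 3/5 · (3,3)1 3/6
Row 4: (4,1)1 1/2 · (4,2)2 0/4 · (4,3)1 3/4 · (4,4)1 2/2
Sum over 19 agents: 0/2 + 3/4 + 4/5 + 2/4 + 0/2 + 3/5 + 5/6 + 1/6 + 2/6 + 1/3 + 0/1 + 2/6 + 1/5 + 3/5 + 3/6 + 1/2 + 0/4 + 3/4 + 2/2 = 41/5; mean = 41/5 ÷ 19 = 41/95 = 0.431578… → 0.432.

0.432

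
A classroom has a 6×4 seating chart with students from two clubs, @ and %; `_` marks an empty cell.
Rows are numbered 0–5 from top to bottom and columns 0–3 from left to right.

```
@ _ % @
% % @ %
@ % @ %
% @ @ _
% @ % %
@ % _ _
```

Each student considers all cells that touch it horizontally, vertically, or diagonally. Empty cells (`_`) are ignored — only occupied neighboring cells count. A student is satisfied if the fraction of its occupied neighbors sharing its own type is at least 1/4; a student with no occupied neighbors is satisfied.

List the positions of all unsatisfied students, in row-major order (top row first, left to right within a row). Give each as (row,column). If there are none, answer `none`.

(0,0), (2,0)

(0,0)@ 0/2 unhappy
(0,2)% 2/4 ok
(0,3)@ 1/3 ok
(1,0)% 2/4 ok
(1,1)% 3/7 ok
(1,2)@ 2/7 ok
(1,3)% 2/5 ok
(2,0)@ 1/5 unhappy
(2,1)% 3/8 ok
(2,2)@ 3/7 ok
(2,3)% 1/4 ok
(3,0)% 2/5 ok
(3,1)@ 4/8 ok
(3,2)@ 3/7 ok
(4,0)% 2/5 ok
(4,1)@ 3/7 ok
(4,2)% 2/5 ok
(4,3)% 1/2 ok
(5,0)@ 1/3 ok
(5,1)% 2/4 ok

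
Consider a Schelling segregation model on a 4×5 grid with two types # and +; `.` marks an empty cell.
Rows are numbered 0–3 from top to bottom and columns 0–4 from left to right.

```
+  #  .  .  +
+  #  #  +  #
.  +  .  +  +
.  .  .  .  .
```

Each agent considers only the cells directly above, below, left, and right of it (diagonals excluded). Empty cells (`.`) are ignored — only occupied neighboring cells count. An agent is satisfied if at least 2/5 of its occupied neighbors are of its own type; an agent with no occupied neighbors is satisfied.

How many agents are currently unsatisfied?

4

Row 0: (0,0)+ 1/2 satisfied · (0,1)# 1/2 satisfied · (0,4)+ 0/1 not
Row 1: (1,0)+ 1/2 satisfied · (1,1)# 2/4 satisfied · (1,2)# 1/2 satisfied · (1,3)+ 1/3 not · (1,4)# 0/3 not
Row 2: (2,1)+ 0/1 not · (2,3)+ 2/2 satisfied · (2,4)+ 1/2 satisfied
Unsatisfied: (0,4), (1,3), (1,4), (2,1) — 4 in total.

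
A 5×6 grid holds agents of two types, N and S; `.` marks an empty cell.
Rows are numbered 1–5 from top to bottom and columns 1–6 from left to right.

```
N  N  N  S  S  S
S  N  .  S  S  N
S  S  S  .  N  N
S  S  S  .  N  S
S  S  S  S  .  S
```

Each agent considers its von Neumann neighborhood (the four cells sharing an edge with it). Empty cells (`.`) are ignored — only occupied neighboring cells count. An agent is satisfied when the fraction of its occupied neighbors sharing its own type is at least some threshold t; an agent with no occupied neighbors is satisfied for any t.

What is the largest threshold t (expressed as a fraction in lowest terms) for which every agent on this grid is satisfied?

1/3

(1,1)N 1/2
(1,2)N 3/3
(1,3)N 1/2
(1,4)S 2/3
(1,5)S 3/3
(1,6)S 1/2
(2,1)S 1/3
(2,2)N 1/3
(2,4)S 2/2
(2,5)S 2/4
(2,6)N 1/3
(3,1)S 3/3
(3,2)S 3/4
(3,3)S 2/2
(3,5)N 2/3
(3,6)N 2/3
(4,1)S 3/3
(4,2)S 4/4
(4,3)S 3/3
(4,5)N 1/2
(4,6)S 1/3
(5,1)S 2/2
(5,2)S 3/3
(5,3)S 3/3
(5,4)S 1/1
(5,6)S 1/1
The smallest same-type fraction is 1/3 at (2,1), which reduces to 1/3. Any threshold above that leaves this agent unsatisfied.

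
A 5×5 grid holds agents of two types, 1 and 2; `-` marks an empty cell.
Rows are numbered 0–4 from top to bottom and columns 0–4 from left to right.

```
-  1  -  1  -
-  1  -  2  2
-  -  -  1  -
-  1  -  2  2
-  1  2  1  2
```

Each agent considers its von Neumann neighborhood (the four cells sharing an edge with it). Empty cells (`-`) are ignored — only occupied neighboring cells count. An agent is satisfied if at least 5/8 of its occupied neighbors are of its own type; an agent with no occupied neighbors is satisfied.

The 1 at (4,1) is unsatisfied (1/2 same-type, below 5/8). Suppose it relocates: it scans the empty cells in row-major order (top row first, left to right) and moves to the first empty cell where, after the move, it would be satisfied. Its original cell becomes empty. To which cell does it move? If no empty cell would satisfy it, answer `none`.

Vacating (4,1). Empty cells in order:
  (0,0): 1/1 same-type → satisfied — stop here.

(0,0)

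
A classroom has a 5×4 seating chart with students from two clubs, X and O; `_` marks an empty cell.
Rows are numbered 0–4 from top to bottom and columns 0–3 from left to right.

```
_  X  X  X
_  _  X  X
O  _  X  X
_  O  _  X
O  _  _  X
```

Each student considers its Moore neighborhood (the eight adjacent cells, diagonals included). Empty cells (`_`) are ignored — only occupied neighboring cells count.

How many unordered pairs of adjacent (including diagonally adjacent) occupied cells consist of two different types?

1

Scan each occupied cell's neighbors to the right and below (and the two forward diagonals) so each pair is counted once.
From row 0: 0 unlike of 7 pairs (running 0/7).
From row 1: 0 unlike of 5 pairs (running 0/12).
From row 2: 1 unlike of 5 pairs (running 1/17).
From row 3: 0 unlike of 2 pairs (running 1/19).
Total adjacent occupied pairs: 19; unlike-type pairs: 1.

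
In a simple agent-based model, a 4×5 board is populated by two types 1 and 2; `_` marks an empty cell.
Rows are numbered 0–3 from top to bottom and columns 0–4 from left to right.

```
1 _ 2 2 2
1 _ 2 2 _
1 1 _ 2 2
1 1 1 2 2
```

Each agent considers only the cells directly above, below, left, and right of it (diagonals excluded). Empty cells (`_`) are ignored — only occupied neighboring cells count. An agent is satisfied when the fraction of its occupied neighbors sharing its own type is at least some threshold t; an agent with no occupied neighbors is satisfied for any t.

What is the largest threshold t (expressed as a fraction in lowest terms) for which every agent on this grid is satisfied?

(0,0)1 1/1
(0,2)2 2/2
(0,3)2 3/3
(0,4)2 1/1
(1,0)1 2/2
(1,2)2 2/2
(1,3)2 3/3
(2,0)1 3/3
(2,1)1 2/2
(2,3)2 3/3
(2,4)2 2/2
(3,0)1 2/2
(3,1)1 3/3
(3,2)1 1/2
(3,3)2 2/3
(3,4)2 2/2
The smallest same-type fraction is 1/2 at (3,2), which reduces to 1/2. Any threshold above that leaves this agent unsatisfied.

1/2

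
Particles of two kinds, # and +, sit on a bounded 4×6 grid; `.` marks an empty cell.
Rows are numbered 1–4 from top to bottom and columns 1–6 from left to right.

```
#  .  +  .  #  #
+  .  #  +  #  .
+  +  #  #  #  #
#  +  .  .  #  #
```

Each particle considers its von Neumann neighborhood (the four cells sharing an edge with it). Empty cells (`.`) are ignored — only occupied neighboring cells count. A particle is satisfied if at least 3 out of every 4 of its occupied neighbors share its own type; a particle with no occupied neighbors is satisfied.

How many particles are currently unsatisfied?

Row 1: (1,1)# 0/1 unhappy · (1,3)+ 0/1 unhappy · (1,5)# 2/2 ok · (1,6)# 1/1 ok
Row 2: (2,1)+ 1/2 unhappy · (2,3)# 1/3 unhappy · (2,4)+ 0/3 unhappy · (2,5)# 2/3 unhappy
Row 3: (3,1)+ 2/3 unhappy · (3,2)+ 2/3 unhappy · (3,3)# 2/3 unhappy · (3,4)# 2/3 unhappy · (3,5)# 4/4 ok · (3,6)# 2/2 ok
Row 4: (4,1)# 0/2 unhappy · (4,2)+ 1/2 unhappy · (4,5)# 2/2 ok · (4,6)# 2/2 ok
Unsatisfied: (1,1), (1,3), (2,1), (2,3), (2,4), (2,5), (3,1), (3,2), (3,3), (3,4), (4,1), (4,2) — 12 in total.

12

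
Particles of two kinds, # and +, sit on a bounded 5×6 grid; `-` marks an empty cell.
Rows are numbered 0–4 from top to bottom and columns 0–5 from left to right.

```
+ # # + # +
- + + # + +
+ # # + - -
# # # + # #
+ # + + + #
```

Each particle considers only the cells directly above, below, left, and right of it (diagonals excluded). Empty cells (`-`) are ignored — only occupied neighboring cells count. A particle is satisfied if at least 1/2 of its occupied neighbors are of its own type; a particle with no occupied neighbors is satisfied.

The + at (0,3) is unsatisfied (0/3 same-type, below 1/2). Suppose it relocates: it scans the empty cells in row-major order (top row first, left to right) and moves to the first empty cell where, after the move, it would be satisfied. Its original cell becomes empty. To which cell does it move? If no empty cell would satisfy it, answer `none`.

(1,0)

Vacating (0,3). Empty cells in order:
  (1,0): 3/3 same-type → satisfied — stop here.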